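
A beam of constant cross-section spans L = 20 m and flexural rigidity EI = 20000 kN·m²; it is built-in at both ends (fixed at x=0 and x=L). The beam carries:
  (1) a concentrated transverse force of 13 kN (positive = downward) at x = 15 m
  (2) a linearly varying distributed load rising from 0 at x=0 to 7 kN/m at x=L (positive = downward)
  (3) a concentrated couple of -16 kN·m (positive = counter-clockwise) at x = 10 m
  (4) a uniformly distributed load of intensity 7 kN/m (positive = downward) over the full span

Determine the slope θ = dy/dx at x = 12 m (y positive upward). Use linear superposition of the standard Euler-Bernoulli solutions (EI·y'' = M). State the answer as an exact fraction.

Load 1 — point force P=13 kN at a=15 m (b=L-a=5):
  θ_1 = -Pb²x(2aL-(3a+b)x)/(2L³EI)  [x≤a] = -13·5²·12·(2·15·20-(3·15+5)·12)/(2·20³·20000) = 0 rad
Load 2 — triangular load w₀=7 kN/m (0→w₀ over full span):
  θ_2 = -w₀(2x(L-x)(L-2x)(x+2L)+x²(L-x)²)/(120LEI) = -7·(2·12·(20-12)·(20-2·12)·(12+2·20)+12²·(20-12)²)/(120·20·20000) = 14/3125 rad
Load 3 — applied couple M₀=-16 kN·m at a=10 m (b=L-a=10):
  θ_3 = (R_Ax²/2 - M_Ax - M₀(x-a))/EI  [x>a] with R_A=-6/5, M_A=-4 = ((-6/5)·12²/2 - (-4)·12 - (-16)·(12-10))/20000 = -1/3125 rad
Load 4 — uniform load w=7 kN/m over full span:
  θ_4 = -wx(L-x)(L-2x)/(12EI) = -7·12·(20-12)·(20-2·12)/(12·20000) = 7/625 rad
Superposition: θ = Σ θ_i = 48/3125 rad ≈ 0.015360 rad

θ(12) = 48/3125 rad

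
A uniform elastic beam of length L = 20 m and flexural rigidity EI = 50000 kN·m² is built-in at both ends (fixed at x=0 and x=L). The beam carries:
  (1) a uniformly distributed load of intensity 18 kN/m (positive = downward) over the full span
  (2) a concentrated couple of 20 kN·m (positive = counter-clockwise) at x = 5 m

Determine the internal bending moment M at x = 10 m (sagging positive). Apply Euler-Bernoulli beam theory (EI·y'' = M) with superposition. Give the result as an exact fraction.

M(10) = 295 kN·m

Load 1 — uniform load w=18 kN/m over full span:
  M_1 = wLx/2 - wL²/12 - wx²/2 = 18·20·10/2 - 18·20²/12 - 18·10²/2 = 300 kN·m
Load 2 — applied couple M₀=20 kN·m at a=5 m (b=L-a=15):
  M_2 = R_Ax - M_A - M₀  [x>a] with R_A=9/8, M_A=-15/4 = (9/8)·10 - (-15/4) - 20 = -5 kN·m
Superposition: M = Σ M_i = 295 kN·m ≈ 295.000000 kN·m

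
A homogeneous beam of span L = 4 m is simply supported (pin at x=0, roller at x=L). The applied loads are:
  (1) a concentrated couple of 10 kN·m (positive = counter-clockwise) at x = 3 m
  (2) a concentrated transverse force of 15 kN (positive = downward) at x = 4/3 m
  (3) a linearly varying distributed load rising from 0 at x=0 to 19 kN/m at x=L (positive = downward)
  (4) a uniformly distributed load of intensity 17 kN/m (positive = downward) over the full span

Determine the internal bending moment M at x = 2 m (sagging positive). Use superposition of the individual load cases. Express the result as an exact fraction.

M(2) = 68 kN·m

Load 1 — applied couple M₀=10 kN·m at a=3 m (b=L-a=1):
  M_1 = M₀x/L  [x≤a] = 10·2/4 = 5 kN·m
Load 2 — point force P=15 kN at a=4/3 m (b=L-a=8/3):
  M_2 = Pa(L-x)/L  [x>a] = 15·(4/3)·(4-2)/4 = 10 kN·m
Load 3 — triangular load w₀=19 kN/m (0→w₀ over full span):
  M_3 = w₀Lx/6 - w₀x³/(6L) = 19·4·2/6 - 19·2³/(6·4) = 19 kN·m
Load 4 — uniform load w=17 kN/m over full span:
  M_4 = wx(L-x)/2 = 17·2·(4-2)/2 = 34 kN·m
Superposition: M = Σ M_i = 68 kN·m ≈ 68.000000 kN·m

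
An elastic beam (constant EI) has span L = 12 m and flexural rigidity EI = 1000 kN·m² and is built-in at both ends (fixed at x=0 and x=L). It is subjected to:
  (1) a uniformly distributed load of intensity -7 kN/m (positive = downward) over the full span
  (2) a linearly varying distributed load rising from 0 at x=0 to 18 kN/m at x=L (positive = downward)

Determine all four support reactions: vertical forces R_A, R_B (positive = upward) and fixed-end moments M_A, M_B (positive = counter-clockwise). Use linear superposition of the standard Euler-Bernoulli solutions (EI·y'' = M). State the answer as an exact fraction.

R_A = -48/5 kN, M_A = 12/5 kN·m, R_B = 168/5 kN, M_B = -228/5 kN·m

Load 1 — uniform load w=-7 kN/m over full span:
  R_A = wL/2 = (-7)·12/2 = -42 kN
  M_A = wL²/12 = (-7)·12²/12 = -84 kN·m
  R_B = wL/2 = (-7)·12/2 = -42 kN
  M_B = -wL²/12 = -(-7)·12²/12 = 84 kN·m
Load 2 — triangular load w₀=18 kN/m (0→w₀ over full span):
  R_A = 3w₀L/20 = 3·18·12/20 = 162/5 kN
  M_A = w₀L²/30 = 18·12²/30 = 432/5 kN·m
  R_B = 7w₀L/20 = 7·18·12/20 = 378/5 kN
  M_B = -w₀L²/20 = -18·12²/20 = -648/5 kN·m
Superposition: R_A = -48/5 kN, M_A = 12/5 kN·m, R_B = 168/5 kN, M_B = -228/5 kN·m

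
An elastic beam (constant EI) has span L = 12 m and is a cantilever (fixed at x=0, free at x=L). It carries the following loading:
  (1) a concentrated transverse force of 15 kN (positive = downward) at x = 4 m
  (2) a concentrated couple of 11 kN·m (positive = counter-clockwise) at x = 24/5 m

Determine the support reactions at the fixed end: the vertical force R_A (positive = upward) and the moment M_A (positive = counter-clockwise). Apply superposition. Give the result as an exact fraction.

R_A = 15 kN, M_A = 49 kN·m

Load 1 — point force P=15 kN at a=4 m (b=L-a=8):
  R_A = P = 15 kN
  M_A = Pa = 15·4 = 60 kN·m
Load 2 — applied couple M₀=11 kN·m at a=24/5 m (b=L-a=36/5):
  R_A = 0 kN
  M_A = -M₀ = -11 kN·m
Superposition: R_A = 15 kN, M_A = 49 kN·m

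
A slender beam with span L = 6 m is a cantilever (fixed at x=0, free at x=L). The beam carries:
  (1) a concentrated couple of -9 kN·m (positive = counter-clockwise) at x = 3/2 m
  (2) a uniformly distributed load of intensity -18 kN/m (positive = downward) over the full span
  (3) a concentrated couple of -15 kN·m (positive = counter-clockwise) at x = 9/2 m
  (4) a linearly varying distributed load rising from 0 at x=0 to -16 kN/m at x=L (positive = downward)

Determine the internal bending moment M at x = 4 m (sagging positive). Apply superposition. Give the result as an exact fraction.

Load 1 — applied couple M₀=-9 kN·m at a=3/2 m (b=L-a=9/2):
  M_1 = 0  [x>a] = 0 kN·m
Load 2 — uniform load w=-18 kN/m over full span:
  M_2 = -w(L-x)²/2 = -(-18)·(6-4)²/2 = 36 kN·m
Load 3 — applied couple M₀=-15 kN·m at a=9/2 m (b=L-a=3/2):
  M_3 = M₀  [x≤a] = (-15) = -15 kN·m
Load 4 — triangular load w₀=-16 kN/m (0→w₀ over full span):
  M_4 = w₀Lx/2 - w₀L²/3 - w₀x³/(6L) = (-16)·6·4/2 - (-16)·6²/3 - (-16)·4³/(6·6) = 256/9 kN·m
Superposition: M = Σ M_i = 445/9 kN·m ≈ 49.444444 kN·m

M(4) = 445/9 kN·m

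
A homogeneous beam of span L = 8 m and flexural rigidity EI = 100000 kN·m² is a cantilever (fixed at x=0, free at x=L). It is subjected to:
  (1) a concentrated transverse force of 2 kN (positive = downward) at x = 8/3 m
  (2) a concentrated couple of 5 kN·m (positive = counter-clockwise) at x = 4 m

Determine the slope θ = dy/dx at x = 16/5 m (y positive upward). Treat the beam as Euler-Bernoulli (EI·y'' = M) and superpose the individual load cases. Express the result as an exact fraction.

θ(16/5) = 1/11250 rad

Load 1 — point force P=2 kN at a=8/3 m (b=L-a=16/3):
  θ_1 = -Pa²/(2EI)  [x>a] = -2·(8/3)²/(2·100000) = -2/28125 rad
Load 2 — applied couple M₀=5 kN·m at a=4 m (b=L-a=4):
  θ_2 = M₀x/EI  [x≤a] = 5·(16/5)/100000 = 1/6250 rad
Superposition: θ = Σ θ_i = 1/11250 rad ≈ 0.000089 rad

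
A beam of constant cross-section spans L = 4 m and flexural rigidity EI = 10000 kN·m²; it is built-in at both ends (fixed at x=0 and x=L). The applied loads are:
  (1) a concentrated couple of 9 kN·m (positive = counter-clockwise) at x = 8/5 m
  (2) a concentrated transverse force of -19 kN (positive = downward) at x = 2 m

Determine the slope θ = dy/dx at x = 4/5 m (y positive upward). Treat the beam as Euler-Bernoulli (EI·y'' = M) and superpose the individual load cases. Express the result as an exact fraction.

θ(4/5) = 1479/3125000 rad

Load 1 — applied couple M₀=9 kN·m at a=8/5 m (b=L-a=12/5):
  θ_1 = (R_Ax²/2 - M_Ax)/EI  [x≤a] with R_A=81/25, M_A=27/25 = ((81/25)·(4/5)²/2 - (27/25)·(4/5))/10000 = 27/1562500 rad
Load 2 — point force P=-19 kN at a=2 m (b=L-a=2):
  θ_2 = -Pb²x(2aL-(3a+b)x)/(2L³EI)  [x≤a] = -(-19)·2²·(4/5)·(2·2·4-(3·2+2)·(4/5))/(2·4³·10000) = 57/125000 rad
Superposition: θ = Σ θ_i = 1479/3125000 rad ≈ 0.000473 rad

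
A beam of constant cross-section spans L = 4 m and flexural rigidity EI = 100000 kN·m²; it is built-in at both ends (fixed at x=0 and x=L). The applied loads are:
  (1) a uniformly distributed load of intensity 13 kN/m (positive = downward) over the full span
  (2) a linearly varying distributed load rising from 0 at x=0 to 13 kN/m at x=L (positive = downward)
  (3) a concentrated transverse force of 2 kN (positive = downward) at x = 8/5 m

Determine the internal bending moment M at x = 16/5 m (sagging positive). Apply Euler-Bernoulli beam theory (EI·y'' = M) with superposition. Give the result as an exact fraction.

Load 1 — uniform load w=13 kN/m over full span:
  M_1 = wLx/2 - wL²/12 - wx²/2 = 13·4·(16/5)/2 - 13·4²/12 - 13·(16/5)²/2 = -52/75 kN·m
Load 2 — triangular load w₀=13 kN/m (0→w₀ over full span):
  M_2 = 3w₀Lx/20 - w₀L²/30 - w₀x³/(6L) = 3·13·4·(16/5)/20 - 13·4²/30 - 13·(16/5)³/(6·4) = 104/375 kN·m
Load 3 — point force P=2 kN at a=8/5 m (b=L-a=12/5):
  M_3 = Pa²(a+3b)(L-x)/L³ - Pa²b/L²  [x>a] = 2·(8/5)²·((8/5)+3·(12/5))·(4-(16/5))/4³ - 2·(8/5)²·(12/5)/4² = -128/625 kN·m
Superposition: M = Σ M_i = -388/625 kN·m ≈ -0.620800 kN·m

M(16/5) = -388/625 kN·m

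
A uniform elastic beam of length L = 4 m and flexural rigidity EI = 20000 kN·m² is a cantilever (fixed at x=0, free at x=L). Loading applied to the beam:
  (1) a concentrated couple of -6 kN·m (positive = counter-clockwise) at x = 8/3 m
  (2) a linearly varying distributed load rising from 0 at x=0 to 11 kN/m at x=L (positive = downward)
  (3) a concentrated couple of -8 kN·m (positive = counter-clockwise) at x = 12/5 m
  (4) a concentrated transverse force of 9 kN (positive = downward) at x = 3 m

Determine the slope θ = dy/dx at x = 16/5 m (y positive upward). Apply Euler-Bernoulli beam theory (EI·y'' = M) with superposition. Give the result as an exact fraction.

Load 1 — applied couple M₀=-6 kN·m at a=8/3 m (b=L-a=4/3):
  θ_1 = M₀a/EI  [x>a] = (-6)·(8/3)/20000 = -1/1250 rad
Load 2 — triangular load w₀=11 kN/m (0→w₀ over full span):
  θ_2 = (w₀Lx²/4-w₀L²x/3-w₀x⁴/(24L))/EI = (11·4·(16/5)²/4-11·4²·(16/5)/3-11·(16/5)⁴/(24·4))/20000 = -5104/1171875 rad
Load 3 — applied couple M₀=-8 kN·m at a=12/5 m (b=L-a=8/5):
  θ_3 = M₀a/EI  [x>a] = (-8)·(12/5)/20000 = -3/3125 rad
Load 4 — point force P=9 kN at a=3 m (b=L-a=1):
  θ_4 = -Pa²/(2EI)  [x>a] = -9·3²/(2·20000) = -81/40000 rad
Superposition: θ = Σ θ_i = -610531/75000000 rad ≈ -0.008140 rad

θ(16/5) = -610531/75000000 rad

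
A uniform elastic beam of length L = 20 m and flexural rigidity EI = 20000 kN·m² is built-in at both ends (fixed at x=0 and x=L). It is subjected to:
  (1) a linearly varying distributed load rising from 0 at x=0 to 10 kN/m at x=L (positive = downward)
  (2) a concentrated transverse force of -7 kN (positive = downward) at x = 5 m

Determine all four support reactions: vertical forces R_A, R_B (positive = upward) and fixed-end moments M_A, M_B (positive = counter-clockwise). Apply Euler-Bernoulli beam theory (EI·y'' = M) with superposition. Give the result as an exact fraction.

R_A = 771/32 kN, M_A = 5455/48 kN·m, R_B = 2205/32 kN, M_B = -3095/16 kN·m

Load 1 — triangular load w₀=10 kN/m (0→w₀ over full span):
  R_A = 3w₀L/20 = 3·10·20/20 = 30 kN
  M_A = w₀L²/30 = 10·20²/30 = 400/3 kN·m
  R_B = 7w₀L/20 = 7·10·20/20 = 70 kN
  M_B = -w₀L²/20 = -10·20²/20 = -200 kN·m
Load 2 — point force P=-7 kN at a=5 m (b=L-a=15):
  R_A = Pb²(3a+b)/L³ = (-7)·15²·(3·5+15)/20³ = -189/32 kN
  M_A = Pab²/L² = (-7)·5·15²/20² = -315/16 kN·m
  R_B = Pa²(a+3b)/L³ = (-7)·5²·(5+3·15)/20³ = -35/32 kN
  M_B = -Pa²b/L² = -(-7)·5²·15/20² = 105/16 kN·m
Superposition: R_A = 771/32 kN, M_A = 5455/48 kN·m, R_B = 2205/32 kN, M_B = -3095/16 kN·m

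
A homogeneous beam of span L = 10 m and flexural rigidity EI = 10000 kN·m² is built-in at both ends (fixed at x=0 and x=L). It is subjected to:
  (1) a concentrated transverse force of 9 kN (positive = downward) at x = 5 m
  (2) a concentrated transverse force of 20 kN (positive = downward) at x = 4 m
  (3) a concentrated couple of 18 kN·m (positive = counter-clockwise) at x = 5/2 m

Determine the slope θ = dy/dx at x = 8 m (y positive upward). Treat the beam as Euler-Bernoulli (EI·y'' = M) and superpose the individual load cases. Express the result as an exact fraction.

θ(8) = 1531/500000 rad

Load 1 — point force P=9 kN at a=5 m (b=L-a=5):
  θ_1 = Pa²(L-x)(2bL-(3b+a)(L-x))/(2L³EI)  [x>a] = 9·5²·(10-8)·(2·5·10-(3·5+5)·(10-8))/(2·10³·10000) = 27/20000 rad
Load 2 — point force P=20 kN at a=4 m (b=L-a=6):
  θ_2 = Pa²(L-x)(2bL-(3b+a)(L-x))/(2L³EI)  [x>a] = 20·4²·(10-8)·(2·6·10-(3·6+4)·(10-8))/(2·10³·10000) = 38/15625 rad
Load 3 — applied couple M₀=18 kN·m at a=5/2 m (b=L-a=15/2):
  θ_3 = (R_Ax²/2 - M_Ax - M₀(x-a))/EI  [x>a] with R_A=81/40, M_A=-27/8 = ((81/40)·8²/2 - (-27/8)·8 - 18·(8-(5/2)))/10000 = -9/12500 rad
Superposition: θ = Σ θ_i = 1531/500000 rad ≈ 0.003062 rad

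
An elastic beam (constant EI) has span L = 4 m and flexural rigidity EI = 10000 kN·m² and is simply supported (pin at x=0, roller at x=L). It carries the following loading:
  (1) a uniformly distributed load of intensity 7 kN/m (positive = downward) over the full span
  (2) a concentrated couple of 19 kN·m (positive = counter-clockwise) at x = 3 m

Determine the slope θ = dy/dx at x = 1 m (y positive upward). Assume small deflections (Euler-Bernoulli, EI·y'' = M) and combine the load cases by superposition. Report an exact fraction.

Load 1 — uniform load w=7 kN/m over full span:
  θ_1 = -w(L³-6Lx²+4x³)/(24EI) = -7·(4³-6·4·1²+4·1³)/(24·10000) = -77/60000 rad
Load 2 — applied couple M₀=19 kN·m at a=3 m (b=L-a=1):
  θ_2 = (M₀x²/(2L)+C₁)/EI  [x≤a] with C₁=M₀(3b²-L²)/(6L)=-247/24 = (19·1²/(2·4)+(-247/24))/10000 = -19/24000 rad
Superposition: θ = Σ θ_i = -83/40000 rad ≈ -0.002075 rad

θ(1) = -83/40000 rad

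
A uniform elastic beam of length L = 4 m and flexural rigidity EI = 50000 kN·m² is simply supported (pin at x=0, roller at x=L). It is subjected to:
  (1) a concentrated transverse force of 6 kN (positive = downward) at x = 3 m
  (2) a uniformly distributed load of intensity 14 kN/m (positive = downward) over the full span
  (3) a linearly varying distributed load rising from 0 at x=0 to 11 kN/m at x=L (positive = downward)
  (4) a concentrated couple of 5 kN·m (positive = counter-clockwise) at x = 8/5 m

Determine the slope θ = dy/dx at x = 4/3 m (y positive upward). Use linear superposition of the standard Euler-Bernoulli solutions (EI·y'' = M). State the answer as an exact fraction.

Load 1 — point force P=6 kN at a=3 m (b=L-a=1):
  θ_1 = -Pb(L²-b²-3x²)/(6LEI)  [x≤a] = -6·1·(4²-1²-3·(4/3)²)/(6·4·50000) = -29/600000 rad
Load 2 — uniform load w=14 kN/m over full span:
  θ_2 = -w(L³-6Lx²+4x³)/(24EI) = -14·(4³-6·4·(4/3)²+4·(4/3)³)/(24·50000) = -91/253125 rad
Load 3 — triangular load w₀=11 kN/m (0→w₀ over full span):
  θ_3 = -w₀(7L⁴-30L²x²+15x⁴)/(360LEI) = -11·(7·4⁴-30·4²·(4/3)²+15·(4/3)⁴)/(360·4·50000) = -572/3796875 rad
Load 4 — applied couple M₀=5 kN·m at a=8/5 m (b=L-a=12/5):
  θ_4 = (M₀x²/(2L)+C₁)/EI  [x≤a] with C₁=M₀(3b²-L²)/(6L)=4/15 = (5·(4/3)²/(2·4)+(4/15))/50000 = 31/1125000 rad
Superposition: θ = Σ θ_i = -129017/243000000 rad ≈ -0.000531 rad

θ(4/3) = -129017/243000000 rad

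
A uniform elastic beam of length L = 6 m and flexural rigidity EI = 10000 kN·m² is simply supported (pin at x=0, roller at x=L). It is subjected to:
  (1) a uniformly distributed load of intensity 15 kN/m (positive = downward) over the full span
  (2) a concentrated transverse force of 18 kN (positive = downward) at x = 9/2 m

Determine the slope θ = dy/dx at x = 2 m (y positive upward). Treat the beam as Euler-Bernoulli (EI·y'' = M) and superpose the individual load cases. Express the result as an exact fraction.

θ(2) = -1301/160000 rad

Load 1 — uniform load w=15 kN/m over full span:
  θ_1 = -w(L³-6Lx²+4x³)/(24EI) = -15·(6³-6·6·2²+4·2³)/(24·10000) = -13/2000 rad
Load 2 — point force P=18 kN at a=9/2 m (b=L-a=3/2):
  θ_2 = -Pb(L²-b²-3x²)/(6LEI)  [x≤a] = -18·(3/2)·(6²-(3/2)²-3·2²)/(6·6·10000) = -261/160000 rad
Superposition: θ = Σ θ_i = -1301/160000 rad ≈ -0.008131 rad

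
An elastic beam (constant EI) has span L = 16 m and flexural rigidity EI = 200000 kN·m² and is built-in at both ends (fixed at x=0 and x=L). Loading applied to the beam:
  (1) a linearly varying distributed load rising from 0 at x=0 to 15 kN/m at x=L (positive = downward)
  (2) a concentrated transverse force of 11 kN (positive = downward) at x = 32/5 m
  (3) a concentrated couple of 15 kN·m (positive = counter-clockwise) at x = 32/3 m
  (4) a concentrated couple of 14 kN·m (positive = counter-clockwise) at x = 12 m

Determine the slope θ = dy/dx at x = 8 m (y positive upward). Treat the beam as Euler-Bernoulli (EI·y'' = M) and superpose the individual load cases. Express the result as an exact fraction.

θ(8) = -6059/50000000 rad

Load 1 — triangular load w₀=15 kN/m (0→w₀ over full span):
  θ_1 = -w₀(2x(L-x)(L-2x)(x+2L)+x²(L-x)²)/(120LEI) = -15·(2·8·(16-8)·(16-2·8)·(8+2·16)+8²·(16-8)²)/(120·16·200000) = -1/6250 rad
Load 2 — point force P=11 kN at a=32/5 m (b=L-a=48/5):
  θ_2 = Pa²(L-x)(2bL-(3b+a)(L-x))/(2L³EI)  [x>a] = 11·(32/5)²·(16-8)·(2·(48/5)·16-(3·(48/5)+(32/5))·(16-8))/(2·16³·200000) = 22/390625 rad
Load 3 — applied couple M₀=15 kN·m at a=32/3 m (b=L-a=16/3):
  θ_3 = (R_Ax²/2 - M_Ax)/EI  [x≤a] with R_A=5/4, M_A=5 = ((5/4)·8²/2 - 5·8)/200000 = 0 rad
Load 4 — applied couple M₀=14 kN·m at a=12 m (b=L-a=4):
  θ_4 = (R_Ax²/2 - M_Ax)/EI  [x≤a] with R_A=63/64, M_A=35/8 = ((63/64)·8²/2 - (35/8)·8)/200000 = -7/400000 rad
Superposition: θ = Σ θ_i = -6059/50000000 rad ≈ -0.000121 rad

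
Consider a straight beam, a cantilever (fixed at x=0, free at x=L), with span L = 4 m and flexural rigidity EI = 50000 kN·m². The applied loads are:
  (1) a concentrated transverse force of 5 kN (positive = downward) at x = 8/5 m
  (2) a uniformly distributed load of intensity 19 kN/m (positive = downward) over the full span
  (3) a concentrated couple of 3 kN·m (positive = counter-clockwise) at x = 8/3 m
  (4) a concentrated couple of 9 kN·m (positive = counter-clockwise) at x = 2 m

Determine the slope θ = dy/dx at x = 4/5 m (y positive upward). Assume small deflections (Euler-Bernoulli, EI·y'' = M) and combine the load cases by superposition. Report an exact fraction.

Load 1 — point force P=5 kN at a=8/5 m (b=L-a=12/5):
  θ_1 = -Px(2a-x)/(2EI)  [x≤a] = -5·(4/5)·(2·(8/5)-(4/5))/(2·50000) = -3/31250 rad
Load 2 — uniform load w=19 kN/m over full span:
  θ_2 = -wx(x²-3Lx+3L²)/(6EI) = -19·(4/5)·((4/5)²-3·4·(4/5)+3·4²)/(6·50000) = -2318/1171875 rad
Load 3 — applied couple M₀=3 kN·m at a=8/3 m (b=L-a=4/3):
  θ_3 = M₀x/EI  [x≤a] = 3·(4/5)/50000 = 3/62500 rad
Load 4 — applied couple M₀=9 kN·m at a=2 m (b=L-a=2):
  θ_4 = M₀x/EI  [x≤a] = 9·(4/5)/50000 = 9/62500 rad
Superposition: θ = Σ θ_i = -4411/2343750 rad ≈ -0.001882 rad

θ(4/5) = -4411/2343750 rad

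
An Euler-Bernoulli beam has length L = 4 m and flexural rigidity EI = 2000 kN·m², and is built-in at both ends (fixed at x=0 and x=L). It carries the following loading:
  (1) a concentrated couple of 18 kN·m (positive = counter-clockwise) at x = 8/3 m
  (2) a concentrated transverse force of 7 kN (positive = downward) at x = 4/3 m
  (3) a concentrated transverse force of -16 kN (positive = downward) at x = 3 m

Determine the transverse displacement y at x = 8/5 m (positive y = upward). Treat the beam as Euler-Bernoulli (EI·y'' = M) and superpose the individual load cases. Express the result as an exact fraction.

Load 1 — applied couple M₀=18 kN·m at a=8/3 m (b=L-a=4/3):
  y_1 = (R_Ax³/6 - M_Ax²/2)/EI  [x≤a] with R_A=6, M_A=6 = (6·(8/5)³/6 - 6·(8/5)²/2)/2000 = -28/15625 m
Load 2 — point force P=7 kN at a=4/3 m (b=L-a=8/3):
  y_2 = -Pa²(L-x)²(3bL-(3b+a)(L-x))/(6L³EI)  [x>a] = -7·(4/3)²·(4-(8/5))²·(3·(8/3)·4-(3·(8/3)+(4/3))·(4-(8/5)))/(6·4³·2000) = -14/15625 m
Load 3 — point force P=-16 kN at a=3 m (b=L-a=1):
  y_3 = -Pb²x²(3aL-(3a+b)x)/(6L³EI)  [x≤a] = -(-16)·1²·(8/5)²·(3·3·4-(3·3+1)·(8/5))/(6·4³·2000) = 2/1875 m
Superposition: y = Σ y_i = -76/46875 m ≈ -0.001621 m

y(8/5) = -76/46875 m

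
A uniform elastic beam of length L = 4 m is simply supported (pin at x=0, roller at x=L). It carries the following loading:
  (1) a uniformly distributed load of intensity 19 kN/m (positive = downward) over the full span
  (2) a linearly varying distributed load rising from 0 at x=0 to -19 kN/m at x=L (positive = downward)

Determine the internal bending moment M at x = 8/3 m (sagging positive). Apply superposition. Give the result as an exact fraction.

M(8/3) = 1216/81 kN·m

Load 1 — uniform load w=19 kN/m over full span:
  M_1 = wx(L-x)/2 = 19·(8/3)·(4-(8/3))/2 = 304/9 kN·m
Load 2 — triangular load w₀=-19 kN/m (0→w₀ over full span):
  M_2 = w₀Lx/6 - w₀x³/(6L) = (-19)·4·(8/3)/6 - (-19)·(8/3)³/(6·4) = -1520/81 kN·m
Superposition: M = Σ M_i = 1216/81 kN·m ≈ 15.012346 kN·m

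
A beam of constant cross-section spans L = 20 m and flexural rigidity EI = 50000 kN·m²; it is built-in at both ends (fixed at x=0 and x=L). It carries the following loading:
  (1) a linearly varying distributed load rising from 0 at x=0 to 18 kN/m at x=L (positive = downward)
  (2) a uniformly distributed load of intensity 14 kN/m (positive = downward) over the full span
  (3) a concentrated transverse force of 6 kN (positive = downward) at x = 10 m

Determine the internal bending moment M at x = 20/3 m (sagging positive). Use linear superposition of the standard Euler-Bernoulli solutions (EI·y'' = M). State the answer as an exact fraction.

Load 1 — triangular load w₀=18 kN/m (0→w₀ over full span):
  M_1 = 3w₀Lx/20 - w₀L²/30 - w₀x³/(6L) = 3·18·20·(20/3)/20 - 18·20²/30 - 18·(20/3)³/(6·20) = 680/9 kN·m
Load 2 — uniform load w=14 kN/m over full span:
  M_2 = wLx/2 - wL²/12 - wx²/2 = 14·20·(20/3)/2 - 14·20²/12 - 14·(20/3)²/2 = 1400/9 kN·m
Load 3 — point force P=6 kN at a=10 m (b=L-a=10):
  M_3 = Pb²(3a+b)x/L³ - Pab²/L²  [x≤a] = 6·10²·(3·10+10)·(20/3)/20³ - 6·10·10²/20² = 5 kN·m
Superposition: M = Σ M_i = 2125/9 kN·m ≈ 236.111111 kN·m

M(20/3) = 2125/9 kN·m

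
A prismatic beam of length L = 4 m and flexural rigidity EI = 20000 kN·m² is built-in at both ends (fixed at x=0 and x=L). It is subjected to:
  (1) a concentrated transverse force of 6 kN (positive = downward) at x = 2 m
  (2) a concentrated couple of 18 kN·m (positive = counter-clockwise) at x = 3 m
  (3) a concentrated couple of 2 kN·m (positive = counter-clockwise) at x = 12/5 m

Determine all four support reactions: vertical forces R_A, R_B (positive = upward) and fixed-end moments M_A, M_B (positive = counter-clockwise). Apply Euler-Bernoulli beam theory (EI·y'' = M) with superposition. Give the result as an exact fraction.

R_A = 3513/400 kN, M_A = 1853/200 kN·m, R_B = -1113/400 kN, M_B = -1227/200 kN·m

Load 1 — point force P=6 kN at a=2 m (b=L-a=2):
  R_A = Pb²(3a+b)/L³ = 6·2²·(3·2+2)/4³ = 3 kN
  M_A = Pab²/L² = 6·2·2²/4² = 3 kN·m
  R_B = Pa²(a+3b)/L³ = 6·2²·(2+3·2)/4³ = 3 kN
  M_B = -Pa²b/L² = -6·2²·2/4² = -3 kN·m
Load 2 — applied couple M₀=18 kN·m at a=3 m (b=L-a=1):
  R_A = 6M₀ab/L³ = 6·18·3·1/4³ = 81/16 kN
  M_A = M₀b(2a-b)/L² = 18·1·(2·3-1)/4² = 45/8 kN·m
  R_B = -6M₀ab/L³ = -6·18·3·1/4³ = -81/16 kN
  M_B = M₀a(2b-a)/L² = 18·3·(2·1-3)/4² = -27/8 kN·m
Load 3 — applied couple M₀=2 kN·m at a=12/5 m (b=L-a=8/5):
  R_A = 6M₀ab/L³ = 6·2·(12/5)·(8/5)/4³ = 18/25 kN
  M_A = M₀b(2a-b)/L² = 2·(8/5)·(2·(12/5)-(8/5))/4² = 16/25 kN·m
  R_B = -6M₀ab/L³ = -6·2·(12/5)·(8/5)/4³ = -18/25 kN
  M_B = M₀a(2b-a)/L² = 2·(12/5)·(2·(8/5)-(12/5))/4² = 6/25 kN·m
Superposition: R_A = 3513/400 kN, M_A = 1853/200 kN·m, R_B = -1113/400 kN, M_B = -1227/200 kN·m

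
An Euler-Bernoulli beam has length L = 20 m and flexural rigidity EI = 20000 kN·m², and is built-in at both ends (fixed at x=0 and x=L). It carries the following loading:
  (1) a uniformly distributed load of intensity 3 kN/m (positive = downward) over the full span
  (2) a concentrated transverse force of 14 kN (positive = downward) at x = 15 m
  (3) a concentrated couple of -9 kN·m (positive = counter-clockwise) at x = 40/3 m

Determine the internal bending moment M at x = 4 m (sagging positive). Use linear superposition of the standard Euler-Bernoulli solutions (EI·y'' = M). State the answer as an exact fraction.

M(4) = -311/40 kN·m

Load 1 — uniform load w=3 kN/m over full span:
  M_1 = wLx/2 - wL²/12 - wx²/2 = 3·20·4/2 - 3·20²/12 - 3·4²/2 = -4 kN·m
Load 2 — point force P=14 kN at a=15 m (b=L-a=5):
  M_2 = Pb²(3a+b)x/L³ - Pab²/L²  [x≤a] = 14·5²·(3·15+5)·4/20³ - 14·15·5²/20² = -35/8 kN·m
Load 3 — applied couple M₀=-9 kN·m at a=40/3 m (b=L-a=20/3):
  M_3 = R_Ax - M_A  [x≤a] with R_A=-3/5, M_A=-3 = (-3/5)·4 - (-3) = 3/5 kN·m
Superposition: M = Σ M_i = -311/40 kN·m ≈ -7.775000 kN·m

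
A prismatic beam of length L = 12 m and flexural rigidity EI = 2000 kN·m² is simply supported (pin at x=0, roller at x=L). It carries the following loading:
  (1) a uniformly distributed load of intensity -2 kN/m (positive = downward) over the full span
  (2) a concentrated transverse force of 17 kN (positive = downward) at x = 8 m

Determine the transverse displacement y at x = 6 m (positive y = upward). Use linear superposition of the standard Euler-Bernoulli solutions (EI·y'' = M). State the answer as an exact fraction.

y(6) = 7/750 m

Load 1 — uniform load w=-2 kN/m over full span:
  y_1 = -wx(L³-2Lx²+x³)/(24EI) = -(-2)·6·(12³-2·12·6²+6³)/(24·2000) = 27/100 m
Load 2 — point force P=17 kN at a=8 m (b=L-a=4):
  y_2 = -Pbx(L²-b²-x²)/(6LEI)  [x≤a] = -17·4·6·(12²-4²-6²)/(6·12·2000) = -391/1500 m
Superposition: y = Σ y_i = 7/750 m ≈ 0.009333 m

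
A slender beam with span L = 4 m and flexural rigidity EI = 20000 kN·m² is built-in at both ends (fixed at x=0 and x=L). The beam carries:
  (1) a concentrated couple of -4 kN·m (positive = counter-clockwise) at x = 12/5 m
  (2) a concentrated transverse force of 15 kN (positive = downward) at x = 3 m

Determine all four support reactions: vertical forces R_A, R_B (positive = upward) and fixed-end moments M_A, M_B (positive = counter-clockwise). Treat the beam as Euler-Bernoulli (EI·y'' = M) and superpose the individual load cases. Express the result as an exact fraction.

Load 1 — applied couple M₀=-4 kN·m at a=12/5 m (b=L-a=8/5):
  R_A = 6M₀ab/L³ = 6·(-4)·(12/5)·(8/5)/4³ = -36/25 kN
  M_A = M₀b(2a-b)/L² = (-4)·(8/5)·(2·(12/5)-(8/5))/4² = -32/25 kN·m
  R_B = -6M₀ab/L³ = -6·(-4)·(12/5)·(8/5)/4³ = 36/25 kN
  M_B = M₀a(2b-a)/L² = (-4)·(12/5)·(2·(8/5)-(12/5))/4² = -12/25 kN·m
Load 2 — point force P=15 kN at a=3 m (b=L-a=1):
  R_A = Pb²(3a+b)/L³ = 15·1²·(3·3+1)/4³ = 75/32 kN
  M_A = Pab²/L² = 15·3·1²/4² = 45/16 kN·m
  R_B = Pa²(a+3b)/L³ = 15·3²·(3+3·1)/4³ = 405/32 kN
  M_B = -Pa²b/L² = -15·3²·1/4² = -135/16 kN·m
Superposition: R_A = 723/800 kN, M_A = 613/400 kN·m, R_B = 11277/800 kN, M_B = -3567/400 kN·m

R_A = 723/800 kN, M_A = 613/400 kN·m, R_B = 11277/800 kN, M_B = -3567/400 kN·m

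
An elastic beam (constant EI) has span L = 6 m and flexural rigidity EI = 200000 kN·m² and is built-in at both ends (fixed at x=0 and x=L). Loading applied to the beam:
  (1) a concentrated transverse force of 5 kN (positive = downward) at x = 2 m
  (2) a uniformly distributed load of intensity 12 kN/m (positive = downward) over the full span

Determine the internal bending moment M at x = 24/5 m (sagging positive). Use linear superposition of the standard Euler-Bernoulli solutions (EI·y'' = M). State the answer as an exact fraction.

Load 1 — point force P=5 kN at a=2 m (b=L-a=4):
  M_1 = Pa²(a+3b)(L-x)/L³ - Pa²b/L²  [x>a] = 5·2²·(2+3·4)·(6-(24/5))/6³ - 5·2²·4/6² = -2/3 kN·m
Load 2 — uniform load w=12 kN/m over full span:
  M_2 = wLx/2 - wL²/12 - wx²/2 = 12·6·(24/5)/2 - 12·6²/12 - 12·(24/5)²/2 = -36/25 kN·m
Superposition: M = Σ M_i = -158/75 kN·m ≈ -2.106667 kN·m

M(24/5) = -158/75 kN·m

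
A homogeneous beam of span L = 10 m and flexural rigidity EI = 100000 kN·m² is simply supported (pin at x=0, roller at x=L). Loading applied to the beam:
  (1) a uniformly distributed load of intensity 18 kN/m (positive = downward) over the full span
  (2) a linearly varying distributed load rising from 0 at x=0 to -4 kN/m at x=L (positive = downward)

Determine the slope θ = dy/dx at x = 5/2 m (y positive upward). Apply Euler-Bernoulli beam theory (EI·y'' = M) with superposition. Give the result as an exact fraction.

θ(5/2) = -10553/2304000 rad

Load 1 — uniform load w=18 kN/m over full span:
  θ_1 = -w(L³-6Lx²+4x³)/(24EI) = -18·(10³-6·10·(5/2)²+4·(5/2)³)/(24·100000) = -33/6400 rad
Load 2 — triangular load w₀=-4 kN/m (0→w₀ over full span):
  θ_2 = -w₀(7L⁴-30L²x²+15x⁴)/(360LEI) = -(-4)·(7·10⁴-30·10²·(5/2)²+15·(5/2)⁴)/(360·10·100000) = 1327/2304000 rad
Superposition: θ = Σ θ_i = -10553/2304000 rad ≈ -0.004580 rad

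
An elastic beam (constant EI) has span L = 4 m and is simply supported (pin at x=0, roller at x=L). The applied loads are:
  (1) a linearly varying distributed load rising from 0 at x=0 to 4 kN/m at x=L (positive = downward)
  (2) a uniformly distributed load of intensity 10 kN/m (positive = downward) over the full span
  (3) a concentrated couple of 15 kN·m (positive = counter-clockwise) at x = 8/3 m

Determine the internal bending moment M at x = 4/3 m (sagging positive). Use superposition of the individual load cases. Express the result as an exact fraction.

M(4/3) = 2101/81 kN·m

Load 1 — triangular load w₀=4 kN/m (0→w₀ over full span):
  M_1 = w₀Lx/6 - w₀x³/(6L) = 4·4·(4/3)/6 - 4·(4/3)³/(6·4) = 256/81 kN·m
Load 2 — uniform load w=10 kN/m over full span:
  M_2 = wx(L-x)/2 = 10·(4/3)·(4-(4/3))/2 = 160/9 kN·m
Load 3 — applied couple M₀=15 kN·m at a=8/3 m (b=L-a=4/3):
  M_3 = M₀x/L  [x≤a] = 15·(4/3)/4 = 5 kN·m
Superposition: M = Σ M_i = 2101/81 kN·m ≈ 25.938272 kN·m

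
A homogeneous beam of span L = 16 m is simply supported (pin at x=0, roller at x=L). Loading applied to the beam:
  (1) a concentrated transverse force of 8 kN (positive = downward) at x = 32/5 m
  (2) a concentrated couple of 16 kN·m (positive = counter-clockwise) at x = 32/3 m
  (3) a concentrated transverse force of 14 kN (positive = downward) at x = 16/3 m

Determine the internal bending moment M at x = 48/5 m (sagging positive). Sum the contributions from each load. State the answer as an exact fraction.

M(48/5) = 4496/75 kN·m

Load 1 — point force P=8 kN at a=32/5 m (b=L-a=48/5):
  M_1 = Pa(L-x)/L  [x>a] = 8·(32/5)·(16-(48/5))/16 = 512/25 kN·m
Load 2 — applied couple M₀=16 kN·m at a=32/3 m (b=L-a=16/3):
  M_2 = M₀x/L  [x≤a] = 16·(48/5)/16 = 48/5 kN·m
Load 3 — point force P=14 kN at a=16/3 m (b=L-a=32/3):
  M_3 = Pa(L-x)/L  [x>a] = 14·(16/3)·(16-(48/5))/16 = 448/15 kN·m
Superposition: M = Σ M_i = 4496/75 kN·m ≈ 59.946667 kN·m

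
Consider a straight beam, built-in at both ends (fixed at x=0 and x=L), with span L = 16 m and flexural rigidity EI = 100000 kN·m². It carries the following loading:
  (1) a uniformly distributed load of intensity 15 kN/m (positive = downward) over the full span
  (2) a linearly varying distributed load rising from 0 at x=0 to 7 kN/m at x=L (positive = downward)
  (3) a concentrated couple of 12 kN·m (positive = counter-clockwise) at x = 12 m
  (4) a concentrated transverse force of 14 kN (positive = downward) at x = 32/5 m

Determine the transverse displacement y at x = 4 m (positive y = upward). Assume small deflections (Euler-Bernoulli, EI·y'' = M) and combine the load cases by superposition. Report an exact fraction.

y(4) = -48117/2500000 m

Load 1 — uniform load w=15 kN/m over full span:
  y_1 = -wx²(L-x)²/(24EI) = -15·4²·(16-4)²/(24·100000) = -9/625 m
Load 2 — triangular load w₀=7 kN/m (0→w₀ over full span):
  y_2 = -w₀x²(L-x)²(x+2L)/(120LEI) = -7·4²·(16-4)²·(4+2·16)/(120·16·100000) = -189/62500 m
Load 3 — applied couple M₀=12 kN·m at a=12 m (b=L-a=4):
  y_3 = (R_Ax³/6 - M_Ax²/2)/EI  [x≤a] with R_A=27/32, M_A=15/4 = ((27/32)·4³/6 - (15/4)·4²/2)/100000 = -21/100000 m
Load 4 — point force P=14 kN at a=32/5 m (b=L-a=48/5):
  y_4 = -Pb²x²(3aL-(3a+b)x)/(6L³EI)  [x≤a] = -14·(48/5)²·4²·(3·(32/5)·16-(3·(32/5)+(48/5))·4)/(6·16³·100000) = -126/78125 m
Superposition: y = Σ y_i = -48117/2500000 m ≈ -0.019247 m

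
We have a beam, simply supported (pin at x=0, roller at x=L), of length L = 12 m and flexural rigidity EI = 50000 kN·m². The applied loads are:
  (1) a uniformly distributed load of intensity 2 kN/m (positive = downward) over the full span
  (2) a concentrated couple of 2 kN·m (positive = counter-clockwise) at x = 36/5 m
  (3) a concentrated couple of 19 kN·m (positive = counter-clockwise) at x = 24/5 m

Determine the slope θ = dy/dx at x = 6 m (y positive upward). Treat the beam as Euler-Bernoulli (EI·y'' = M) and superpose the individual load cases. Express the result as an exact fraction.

Load 1 — uniform load w=2 kN/m over full span:
  θ_1 = -w(L³-6Lx²+4x³)/(24EI) = -2·(12³-6·12·6²+4·6³)/(24·50000) = 0 rad
Load 2 — applied couple M₀=2 kN·m at a=36/5 m (b=L-a=24/5):
  θ_2 = (M₀x²/(2L)+C₁)/EI  [x≤a] with C₁=M₀(3b²-L²)/(6L)=-52/25 = (2·6²/(2·12)+(-52/25))/50000 = 23/1250000 rad
Load 3 — applied couple M₀=19 kN·m at a=24/5 m (b=L-a=36/5):
  θ_3 = (M₀x²/(2L)-M₀(x-a)+C₁)/EI  [x>a] with C₁=M₀(3b²-L²)/(6L)=76/25 = (19·6²/(2·12)-19·(6-(24/5))+(76/25))/50000 = 437/2500000 rad
Superposition: θ = Σ θ_i = 483/2500000 rad ≈ 0.000193 rad

θ(6) = 483/2500000 rad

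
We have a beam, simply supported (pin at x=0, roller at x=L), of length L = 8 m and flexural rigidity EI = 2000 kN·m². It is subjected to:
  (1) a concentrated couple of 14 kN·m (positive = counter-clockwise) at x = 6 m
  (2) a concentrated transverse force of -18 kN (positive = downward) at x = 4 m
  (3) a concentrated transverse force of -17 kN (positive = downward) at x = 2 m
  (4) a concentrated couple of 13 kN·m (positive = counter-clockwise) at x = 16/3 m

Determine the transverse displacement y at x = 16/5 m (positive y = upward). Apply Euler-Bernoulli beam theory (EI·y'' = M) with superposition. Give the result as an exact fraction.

y(16/5) = 67453/562500 m

Load 1 — applied couple M₀=14 kN·m at a=6 m (b=L-a=2):
  y_1 = (M₀x³/(6L)+C₁x)/EI  [x≤a] with C₁=M₀(3b²-L²)/(6L)=-91/6 = (14·(16/5)³/(6·8)+(-91/6)·(16/5))/2000 = -609/31250 m
Load 2 — point force P=-18 kN at a=4 m (b=L-a=4):
  y_2 = -Pbx(L²-b²-x²)/(6LEI)  [x≤a] = -(-18)·4·(16/5)·(8²-4²-(16/5)²)/(6·8·2000) = 1416/15625 m
Load 3 — point force P=-17 kN at a=2 m (b=L-a=6):
  y_3 = -Pa(L-x)(2Lx-a²-x²)/(6LEI)  [x>a] = -(-17)·2·(8-(16/5))·(2·8·(16/5)-2²-(16/5)²)/(6·8·2000) = 3927/62500 m
Load 4 — applied couple M₀=13 kN·m at a=16/3 m (b=L-a=8/3):
  y_4 = (M₀x³/(6L)+C₁x)/EI  [x≤a] with C₁=M₀(3b²-L²)/(6L)=-104/9 = (13·(16/5)³/(6·8)+(-104/9)·(16/5))/2000 = -1976/140625 m
Superposition: y = Σ y_i = 67453/562500 m ≈ 0.119916 m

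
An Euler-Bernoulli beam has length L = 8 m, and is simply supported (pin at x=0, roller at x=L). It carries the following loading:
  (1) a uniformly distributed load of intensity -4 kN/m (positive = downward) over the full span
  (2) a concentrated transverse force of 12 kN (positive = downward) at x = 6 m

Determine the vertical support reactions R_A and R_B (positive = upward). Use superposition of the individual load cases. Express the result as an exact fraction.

Load 1 — uniform load w=-4 kN/m over full span:
  R_A = wL/2 = (-4)·8/2 = -16 kN
  R_B = wL/2 = (-4)·8/2 = -16 kN
Load 2 — point force P=12 kN at a=6 m (b=L-a=2):
  R_A = Pb/L = 12·2/8 = 3 kN
  R_B = Pa/L = 12·6/8 = 9 kN
Superposition: R_A = -13 kN, R_B = -7 kN

R_A = -13 kN, R_B = -7 kN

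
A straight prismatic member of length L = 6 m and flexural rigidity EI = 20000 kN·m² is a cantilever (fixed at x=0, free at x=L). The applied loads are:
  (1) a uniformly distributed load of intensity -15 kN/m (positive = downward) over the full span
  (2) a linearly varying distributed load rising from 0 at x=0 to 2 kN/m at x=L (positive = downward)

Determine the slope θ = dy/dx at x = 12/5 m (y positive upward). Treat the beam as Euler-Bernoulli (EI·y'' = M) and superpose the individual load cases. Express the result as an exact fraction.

θ(12/5) = 29889/1562500 rad

Load 1 — uniform load w=-15 kN/m over full span:
  θ_1 = -wx(x²-3Lx+3L²)/(6EI) = -(-15)·(12/5)·((12/5)²-3·6·(12/5)+3·6²)/(6·20000) = 1323/62500 rad
Load 2 — triangular load w₀=2 kN/m (0→w₀ over full span):
  θ_2 = (w₀Lx²/4-w₀L²x/3-w₀x⁴/(24L))/EI = (2·6·(12/5)²/4-2·6²·(12/5)/3-2·(12/5)⁴/(24·6))/20000 = -1593/781250 rad
Superposition: θ = Σ θ_i = 29889/1562500 rad ≈ 0.019129 rad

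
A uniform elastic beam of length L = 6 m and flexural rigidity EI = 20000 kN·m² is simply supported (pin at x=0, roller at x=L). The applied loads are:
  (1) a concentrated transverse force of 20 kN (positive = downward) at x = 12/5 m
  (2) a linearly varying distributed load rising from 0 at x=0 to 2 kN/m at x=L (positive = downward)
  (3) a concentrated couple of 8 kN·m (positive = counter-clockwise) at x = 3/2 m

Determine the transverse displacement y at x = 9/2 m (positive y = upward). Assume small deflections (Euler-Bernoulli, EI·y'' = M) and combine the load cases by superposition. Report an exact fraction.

Load 1 — point force P=20 kN at a=12/5 m (b=L-a=18/5):
  y_1 = -Pa(L-x)(2Lx-a²-x²)/(6LEI)  [x>a] = -20·(12/5)·(6-(9/2))·(2·6·(9/2)-(12/5)²-(9/2)²)/(6·6·20000) = -2799/1000000 m
Load 2 — triangular load w₀=2 kN/m (0→w₀ over full span):
  y_2 = -w₀x(7L⁴-10L²x²+3x⁴)/(360LEI) = -2·(9/2)·(7·6⁴-10·6²·(9/2)²+3·(9/2)⁴)/(360·6·20000) = -3213/5120000 m
Load 3 — applied couple M₀=8 kN·m at a=3/2 m (b=L-a=9/2):
  y_3 = (M₀x³/(6L)-M₀(x-a)²/2+C₁x)/EI  [x>a] with C₁=M₀(3b²-L²)/(6L)=11/2 = (8·(9/2)³/(6·6)-8·((9/2)-(3/2))²/2+(11/2)·(9/2))/20000 = 9/20000 m
Superposition: y = Σ y_i = -380997/128000000 m ≈ -0.002977 m

y(9/2) = -380997/128000000 m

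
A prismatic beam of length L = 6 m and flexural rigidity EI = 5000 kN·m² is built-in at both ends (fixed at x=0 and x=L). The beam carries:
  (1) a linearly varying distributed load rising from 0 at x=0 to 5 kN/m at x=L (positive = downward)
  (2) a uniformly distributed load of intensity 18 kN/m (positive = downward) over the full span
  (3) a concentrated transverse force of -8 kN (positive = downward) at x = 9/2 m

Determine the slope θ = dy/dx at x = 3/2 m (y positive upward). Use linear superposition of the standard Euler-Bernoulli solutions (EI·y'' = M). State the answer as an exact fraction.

θ(3/2) = -333/51200 rad

Load 1 — triangular load w₀=5 kN/m (0→w₀ over full span):
  θ_1 = -w₀(2x(L-x)(L-2x)(x+2L)+x²(L-x)²)/(120LEI) = -5·(2·(3/2)·(6-(3/2))·(6-2·(3/2))·((3/2)+2·6)+(3/2)²·(6-(3/2))²)/(120·6·5000) = -1053/1280000 rad
Load 2 — uniform load w=18 kN/m over full span:
  θ_2 = -wx(L-x)(L-2x)/(12EI) = -18·(3/2)·(6-(3/2))·(6-2·(3/2))/(12·5000) = -243/40000 rad
Load 3 — point force P=-8 kN at a=9/2 m (b=L-a=3/2):
  θ_3 = -Pb²x(2aL-(3a+b)x)/(2L³EI)  [x≤a] = -(-8)·(3/2)²·(3/2)·(2·(9/2)·6-(3·(9/2)+(3/2))·(3/2))/(2·6³·5000) = 63/160000 rad
Superposition: θ = Σ θ_i = -333/51200 rad ≈ -0.006504 rad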